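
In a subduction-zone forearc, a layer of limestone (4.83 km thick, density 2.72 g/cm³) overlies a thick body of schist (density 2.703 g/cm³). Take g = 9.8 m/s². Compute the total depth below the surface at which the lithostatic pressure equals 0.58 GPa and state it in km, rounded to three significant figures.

Pressure at base of upper layers: 2720×9.8×4830 = 1.287×10^8 Pa = 0.1287 GPa
Remaining pressure to be supplied by schist: 5.800×10^8 − 1.287×10^8 = 4.513×10^8 Pa
Additional depth in schist = 4.513×10^8 Pa / (2703 kg/m³ × 9.8 m/s²) = 17035 m
Total depth = 4830 m + 17035 m = 21865 m
= 21.865 km

21.9 km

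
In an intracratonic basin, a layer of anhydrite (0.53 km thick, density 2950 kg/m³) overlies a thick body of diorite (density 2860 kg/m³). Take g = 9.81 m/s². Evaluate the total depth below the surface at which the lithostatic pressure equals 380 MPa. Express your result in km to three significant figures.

13.5 km

Pressure at base of upper layers: 2950×9.81×530 = 1.534×10^7 Pa = 15.34 MPa
Remaining pressure to be supplied by diorite: 3.800×10^8 − 1.534×10^7 = 3.647×10^8 Pa
Additional depth in diorite = 3.647×10^8 Pa / (2860 kg/m³ × 9.81 m/s²) = 12997 m
Total depth = 530 m + 12997 m = 13527 m
= 13.527 km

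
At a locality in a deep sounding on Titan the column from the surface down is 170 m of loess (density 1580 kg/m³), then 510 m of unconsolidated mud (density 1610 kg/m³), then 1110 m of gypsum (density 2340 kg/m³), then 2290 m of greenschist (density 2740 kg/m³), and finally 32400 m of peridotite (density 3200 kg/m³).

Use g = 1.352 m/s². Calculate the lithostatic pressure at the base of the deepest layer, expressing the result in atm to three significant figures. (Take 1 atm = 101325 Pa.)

1520 atm

loess: 1580 kg/m³ × 1.352 m/s² × 170 m = 3.631×10^5 Pa = 3.584 atm
unconsolidated mud: 1610 kg/m³ × 1.352 m/s² × 510 m = 1.110×10^6 Pa = 10.96 atm
gypsum: 2340 kg/m³ × 1.352 m/s² × 1110 m = 3.512×10^6 Pa = 34.66 atm
greenschist: 2740 kg/m³ × 1.352 m/s² × 2290 m = 8.483×10^6 Pa = 83.72 atm
peridotite: 3200 kg/m³ × 1.352 m/s² × 32400 m = 1.402×10^8 Pa = 1383 atm
Total = 3.584 + 10.96 + 34.66 + 83.72 + 1383 = 1516.3 atm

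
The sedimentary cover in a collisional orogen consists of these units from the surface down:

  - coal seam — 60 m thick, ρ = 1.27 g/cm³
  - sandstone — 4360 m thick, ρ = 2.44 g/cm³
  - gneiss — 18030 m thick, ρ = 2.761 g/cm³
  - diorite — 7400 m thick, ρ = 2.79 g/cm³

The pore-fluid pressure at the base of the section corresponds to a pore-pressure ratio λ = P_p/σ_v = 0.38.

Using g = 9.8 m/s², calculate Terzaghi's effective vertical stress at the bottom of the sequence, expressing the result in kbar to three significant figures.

4.93 kbar

Overburden (lithostatic) stress σ_v:
coal seam: 1270 kg/m³ × 9.8 m/s² × 60 m = 7.468×10^5 Pa = 0.7468 MPa
sandstone: 2440 kg/m³ × 9.8 m/s² × 4360 m = 1.043×10^8 Pa = 104.3 MPa
gneiss: 2761 kg/m³ × 9.8 m/s² × 18030 m = 4.879×10^8 Pa = 487.9 MPa
diorite: 2790 kg/m³ × 9.8 m/s² × 7400 m = 2.023×10^8 Pa = 202.3 MPa
Total = 0.7468 + 104.3 + 487.9 + 202.3 = 795.19 MPa
Pore pressure P_p = λ·σ_v = 0.38 × 795.2 MPa = 302.2 MPa
Effective stress σ' = σ_v − P_p = 795.2 − 302.2 = 493.02 MPa = 4.9302 kbar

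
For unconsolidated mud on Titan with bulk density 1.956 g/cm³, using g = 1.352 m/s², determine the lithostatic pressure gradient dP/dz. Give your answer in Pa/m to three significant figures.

2640 Pa/m

dP/dz = ρg = 1956 kg/m³ × 1.352 m/s² = 2644.5 Pa/m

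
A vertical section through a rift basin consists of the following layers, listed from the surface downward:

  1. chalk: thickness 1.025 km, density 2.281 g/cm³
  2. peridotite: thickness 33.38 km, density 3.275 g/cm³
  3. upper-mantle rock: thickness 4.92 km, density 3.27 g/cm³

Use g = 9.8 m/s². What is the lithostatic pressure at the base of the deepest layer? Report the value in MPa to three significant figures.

1250 MPa

chalk: 2281 kg/m³ × 9.8 m/s² × 1025 m = 2.291×10^7 Pa = 22.91 MPa
peridotite: 3275 kg/m³ × 9.8 m/s² × 33380 m = 1.071×10^9 Pa = 1071 MPa
upper-mantle rock: 3270 kg/m³ × 9.8 m/s² × 4920 m = 1.577×10^8 Pa = 157.7 MPa
Total = 22.91 + 1071 + 157.7 = 1251.9 MPa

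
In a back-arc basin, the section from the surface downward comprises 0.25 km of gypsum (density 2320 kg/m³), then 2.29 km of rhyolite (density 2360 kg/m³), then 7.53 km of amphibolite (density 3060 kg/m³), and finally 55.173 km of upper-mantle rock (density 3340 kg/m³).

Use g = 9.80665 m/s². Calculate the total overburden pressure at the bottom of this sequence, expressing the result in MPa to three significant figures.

2090 MPa

gypsum: 2320 kg/m³ × 9.80665 m/s² × 250 m = 5.688×10^6 Pa = 5.688 MPa
rhyolite: 2360 kg/m³ × 9.80665 m/s² × 2290 m = 5.300×10^7 Pa = 53.00 MPa
amphibolite: 3060 kg/m³ × 9.80665 m/s² × 7530 m = 2.260×10^8 Pa = 226.0 MPa
upper-mantle rock: 3340 kg/m³ × 9.80665 m/s² × 55173 m = 1.807×10^9 Pa = 1807 MPa
Total = 5.688 + 53.00 + 226.0 + 1807 = 2091.8 MPa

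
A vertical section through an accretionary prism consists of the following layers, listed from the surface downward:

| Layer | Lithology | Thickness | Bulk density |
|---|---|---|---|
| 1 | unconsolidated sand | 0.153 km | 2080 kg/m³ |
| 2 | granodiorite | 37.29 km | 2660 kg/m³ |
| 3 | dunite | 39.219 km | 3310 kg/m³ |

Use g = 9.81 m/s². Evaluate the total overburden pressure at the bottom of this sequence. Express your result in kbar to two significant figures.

unconsolidated sand: 2080 kg/m³ × 9.81 m/s² × 153 m = 3.122×10^6 Pa = 0.03122 kbar
granodiorite: 2660 kg/m³ × 9.81 m/s² × 37290 m = 9.731×10^8 Pa = 9.731 kbar
dunite: 3310 kg/m³ × 9.81 m/s² × 39219 m = 1.273×10^9 Pa = 12.73 kbar
Total = 0.03122 + 9.731 + 12.73 = 22.497 kbar

22 kbar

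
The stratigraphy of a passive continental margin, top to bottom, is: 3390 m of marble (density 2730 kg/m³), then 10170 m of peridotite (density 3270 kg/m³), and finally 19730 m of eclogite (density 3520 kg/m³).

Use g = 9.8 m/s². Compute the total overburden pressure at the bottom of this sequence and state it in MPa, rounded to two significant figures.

marble: 2730 kg/m³ × 9.8 m/s² × 3390 m = 9.070×10^7 Pa = 90.70 MPa
peridotite: 3270 kg/m³ × 9.8 m/s² × 10170 m = 3.259×10^8 Pa = 325.9 MPa
eclogite: 3520 kg/m³ × 9.8 m/s² × 19730 m = 6.806×10^8 Pa = 680.6 MPa
Total = 90.70 + 325.9 + 680.6 = 1097.2 MPa

1100 MPa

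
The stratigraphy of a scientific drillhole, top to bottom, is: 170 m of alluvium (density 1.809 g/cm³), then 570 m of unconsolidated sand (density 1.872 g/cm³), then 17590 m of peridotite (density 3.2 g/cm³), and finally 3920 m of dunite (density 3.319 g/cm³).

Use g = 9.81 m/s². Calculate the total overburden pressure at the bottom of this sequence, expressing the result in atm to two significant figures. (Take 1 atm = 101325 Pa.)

alluvium: 1809 kg/m³ × 9.81 m/s² × 170 m = 3.017×10^6 Pa = 29.77 atm
unconsolidated sand: 1872 kg/m³ × 9.81 m/s² × 570 m = 1.047×10^7 Pa = 103.3 atm
peridotite: 3200 kg/m³ × 9.81 m/s² × 17590 m = 5.522×10^8 Pa = 5450 atm
dunite: 3319 kg/m³ × 9.81 m/s² × 3920 m = 1.276×10^8 Pa = 1260 atm
Total = 29.77 + 103.3 + 5450 + 1260 = 6842.4 atm

6800 atm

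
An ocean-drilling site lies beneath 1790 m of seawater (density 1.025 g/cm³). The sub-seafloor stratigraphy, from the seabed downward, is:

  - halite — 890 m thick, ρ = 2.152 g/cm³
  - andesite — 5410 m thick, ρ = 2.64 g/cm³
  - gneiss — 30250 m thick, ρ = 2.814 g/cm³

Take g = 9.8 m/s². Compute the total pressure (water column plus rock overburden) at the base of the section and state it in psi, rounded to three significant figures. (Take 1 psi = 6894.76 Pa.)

147000 psi

seawater: 1025 kg/m³ × 9.8 m/s² × 1790 m = 1.798×10^7 Pa = 2608 psi
halite: 2152 kg/m³ × 9.8 m/s² × 890 m = 1.877×10^7 Pa = 2722 psi
andesite: 2640 kg/m³ × 9.8 m/s² × 5410 m = 1.400×10^8 Pa = 20301 psi
gneiss: 2814 kg/m³ × 9.8 m/s² × 30250 m = 8.342×10^8 Pa = 1.210×10^5 psi
Total = 2608 + 2722 + 20301 + 1.210×10^5 = 1.4662×10^5 psi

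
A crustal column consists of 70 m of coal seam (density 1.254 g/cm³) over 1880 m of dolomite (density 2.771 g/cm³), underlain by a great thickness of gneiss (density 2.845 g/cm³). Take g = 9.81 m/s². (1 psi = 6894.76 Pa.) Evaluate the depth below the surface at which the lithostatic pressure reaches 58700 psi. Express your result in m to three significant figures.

Pressure at base of upper layers: 1254×9.81×70 + 2771×9.81×1880 = 5.197×10^7 Pa = 7537 psi
Remaining pressure to be supplied by gneiss: 4.047×10^8 − 5.197×10^7 = 3.528×10^8 Pa
Additional depth in gneiss = 3.528×10^8 Pa / (2845 kg/m³ × 9.81 m/s²) = 12639 m
Total depth = 1950 m + 12639 m = 14589 m

14600 m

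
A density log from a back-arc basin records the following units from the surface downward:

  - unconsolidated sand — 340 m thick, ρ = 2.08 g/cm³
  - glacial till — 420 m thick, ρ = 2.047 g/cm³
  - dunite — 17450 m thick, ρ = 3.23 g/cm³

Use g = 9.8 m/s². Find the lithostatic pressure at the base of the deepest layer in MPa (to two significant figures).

570 MPa

unconsolidated sand: 2080 kg/m³ × 9.8 m/s² × 340 m = 6.931×10^6 Pa = 6.931 MPa
glacial till: 2047 kg/m³ × 9.8 m/s² × 420 m = 8.425×10^6 Pa = 8.425 MPa
dunite: 3230 kg/m³ × 9.8 m/s² × 17450 m = 5.524×10^8 Pa = 552.4 MPa
Total = 6.931 + 8.425 + 552.4 = 567.72 MPa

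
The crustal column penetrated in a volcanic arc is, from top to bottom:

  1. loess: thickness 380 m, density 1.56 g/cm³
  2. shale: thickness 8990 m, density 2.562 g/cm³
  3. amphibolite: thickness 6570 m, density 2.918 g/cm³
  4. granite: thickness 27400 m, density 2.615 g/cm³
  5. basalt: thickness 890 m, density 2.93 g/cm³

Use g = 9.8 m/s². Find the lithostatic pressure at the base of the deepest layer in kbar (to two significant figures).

loess: 1560 kg/m³ × 9.8 m/s² × 380 m = 5.809×10^6 Pa = 0.05809 kbar
shale: 2562 kg/m³ × 9.8 m/s² × 8990 m = 2.257×10^8 Pa = 2.257 kbar
amphibolite: 2918 kg/m³ × 9.8 m/s² × 6570 m = 1.879×10^8 Pa = 1.879 kbar
granite: 2615 kg/m³ × 9.8 m/s² × 27400 m = 7.022×10^8 Pa = 7.022 kbar
basalt: 2930 kg/m³ × 9.8 m/s² × 890 m = 2.556×10^7 Pa = 0.2556 kbar
Total = 0.05809 + 2.257 + 1.879 + 7.022 + 0.2556 = 11.471 kbar

11 kbar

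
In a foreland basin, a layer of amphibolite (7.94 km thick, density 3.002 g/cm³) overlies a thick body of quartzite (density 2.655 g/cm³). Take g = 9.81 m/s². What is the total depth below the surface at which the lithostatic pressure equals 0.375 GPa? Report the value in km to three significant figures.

Pressure at base of upper layers: 3002×9.81×7940 = 2.338×10^8 Pa = 0.2338 GPa
Remaining pressure to be supplied by quartzite: 3.750×10^8 − 2.338×10^8 = 1.412×10^8 Pa
Additional depth in quartzite = 1.412×10^8 Pa / (2655 kg/m³ × 9.81 m/s²) = 5420.1 m
Total depth = 7940 m + 5420.1 m = 13360 m
= 13.360 km

13.4 km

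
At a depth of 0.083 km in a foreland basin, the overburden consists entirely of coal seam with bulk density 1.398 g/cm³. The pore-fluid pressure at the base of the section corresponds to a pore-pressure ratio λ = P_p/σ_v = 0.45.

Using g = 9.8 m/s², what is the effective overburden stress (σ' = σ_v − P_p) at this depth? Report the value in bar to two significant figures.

6.3 bar

Overburden (lithostatic) stress σ_v:
coal seam: 1398 kg/m³ × 9.8 m/s² × 83 m = 1.137×10^6 Pa = 1.137 MPa
Pore pressure P_p = λ·σ_v = 0.45 × 1.137 MPa = 0.5117 MPa
Effective stress σ' = σ_v − P_p = 1.137 − 0.5117 = 0.62542 MPa = 6.2542 bar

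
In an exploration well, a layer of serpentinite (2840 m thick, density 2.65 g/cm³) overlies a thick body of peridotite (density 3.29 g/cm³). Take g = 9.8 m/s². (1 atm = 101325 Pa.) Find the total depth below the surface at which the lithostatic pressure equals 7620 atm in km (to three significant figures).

24.5 km

Pressure at base of upper layers: 2650×9.8×2840 = 7.375×10^7 Pa = 727.9 atm
Remaining pressure to be supplied by peridotite: 7.721×10^8 − 7.375×10^7 = 6.983×10^8 Pa
Additional depth in peridotite = 6.983×10^8 Pa / (3290 kg/m³ × 9.8 m/s²) = 21659 m
Total depth = 2840 m + 21659 m = 24499 m
= 24.499 km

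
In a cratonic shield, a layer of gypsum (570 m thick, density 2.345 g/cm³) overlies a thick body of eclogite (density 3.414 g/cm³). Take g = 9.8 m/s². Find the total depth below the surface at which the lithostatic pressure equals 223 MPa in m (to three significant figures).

Pressure at base of upper layers: 2345×9.8×570 = 1.310×10^7 Pa = 13.10 MPa
Remaining pressure to be supplied by eclogite: 2.230×10^8 − 1.310×10^7 = 2.099×10^8 Pa
Additional depth in eclogite = 2.099×10^8 Pa / (3414 kg/m³ × 9.8 m/s²) = 6273.7 m
Total depth = 570 m + 6273.7 m = 6843.7 m

6840 m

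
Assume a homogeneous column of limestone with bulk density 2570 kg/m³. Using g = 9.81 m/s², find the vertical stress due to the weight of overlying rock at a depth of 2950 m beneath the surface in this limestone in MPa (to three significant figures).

limestone: 2570 kg/m³ × 9.81 m/s² × 2950 m = 7.437×10^7 Pa = 74.37 MPa

74.4 MPa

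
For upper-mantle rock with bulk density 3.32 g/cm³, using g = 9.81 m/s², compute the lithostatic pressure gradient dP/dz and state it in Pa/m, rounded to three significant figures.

32600 Pa/m

dP/dz = ρg = 3320 kg/m³ × 9.81 m/s² = 32569 Pa/m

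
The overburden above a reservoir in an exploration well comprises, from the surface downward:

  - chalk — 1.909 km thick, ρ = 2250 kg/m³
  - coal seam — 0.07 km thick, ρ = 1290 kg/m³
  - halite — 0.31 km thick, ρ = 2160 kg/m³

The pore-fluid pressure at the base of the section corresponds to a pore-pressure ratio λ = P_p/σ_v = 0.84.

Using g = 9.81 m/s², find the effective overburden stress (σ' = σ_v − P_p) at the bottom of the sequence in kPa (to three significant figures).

Overburden (lithostatic) stress σ_v:
chalk: 2250 kg/m³ × 9.81 m/s² × 1909 m = 4.214×10^7 Pa = 42.14 MPa
coal seam: 1290 kg/m³ × 9.81 m/s² × 70 m = 8.858×10^5 Pa = 0.8858 MPa
halite: 2160 kg/m³ × 9.81 m/s² × 310 m = 6.569×10^6 Pa = 6.569 MPa
Total = 42.14 + 0.8858 + 6.569 = 49.591 MPa
Pore pressure P_p = λ·σ_v = 0.84 × 49.59 MPa = 41.66 MPa
Effective stress σ' = σ_v − P_p = 49.59 − 41.66 = 7.9346 MPa = 7934.6 kPa

7930 kPa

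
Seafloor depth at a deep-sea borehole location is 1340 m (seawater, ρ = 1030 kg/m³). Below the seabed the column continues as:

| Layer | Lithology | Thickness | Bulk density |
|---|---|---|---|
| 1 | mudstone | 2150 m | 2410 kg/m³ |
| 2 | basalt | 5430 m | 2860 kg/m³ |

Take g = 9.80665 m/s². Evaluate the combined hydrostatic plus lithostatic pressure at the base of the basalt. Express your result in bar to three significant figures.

2170 bar

seawater: 1030 kg/m³ × 9.80665 m/s² × 1340 m = 1.354×10^7 Pa = 135.4 bar
mudstone: 2410 kg/m³ × 9.80665 m/s² × 2150 m = 5.081×10^7 Pa = 508.1 bar
basalt: 2860 kg/m³ × 9.80665 m/s² × 5430 m = 1.523×10^8 Pa = 1523 bar
Total = 135.4 + 508.1 + 1523 = 2166.4 bar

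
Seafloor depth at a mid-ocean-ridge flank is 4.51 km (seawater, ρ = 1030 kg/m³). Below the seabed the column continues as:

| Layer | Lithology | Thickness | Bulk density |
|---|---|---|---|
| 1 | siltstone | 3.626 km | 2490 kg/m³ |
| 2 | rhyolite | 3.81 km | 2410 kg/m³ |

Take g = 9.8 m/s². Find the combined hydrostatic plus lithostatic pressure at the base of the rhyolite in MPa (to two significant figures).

seawater: 1030 kg/m³ × 9.8 m/s² × 4510 m = 4.552×10^7 Pa = 45.52 MPa
siltstone: 2490 kg/m³ × 9.8 m/s² × 3626 m = 8.848×10^7 Pa = 88.48 MPa
rhyolite: 2410 kg/m³ × 9.8 m/s² × 3810 m = 8.998×10^7 Pa = 89.98 MPa
Total = 45.52 + 88.48 + 89.98 = 223.99 MPa

220 MPa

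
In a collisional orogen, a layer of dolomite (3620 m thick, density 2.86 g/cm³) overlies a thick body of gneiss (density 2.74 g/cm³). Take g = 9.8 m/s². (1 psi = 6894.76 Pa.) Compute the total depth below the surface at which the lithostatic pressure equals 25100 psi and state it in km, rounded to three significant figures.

Pressure at base of upper layers: 2860×9.8×3620 = 1.015×10^8 Pa = 14716 psi
Remaining pressure to be supplied by gneiss: 1.731×10^8 − 1.015×10^8 = 7.160×10^7 Pa
Additional depth in gneiss = 7.160×10^7 Pa / (2740 kg/m³ × 9.8 m/s²) = 2666.4 m
Total depth = 3620 m + 2666.4 m = 6286.4 m
= 6.2864 km

6.29 km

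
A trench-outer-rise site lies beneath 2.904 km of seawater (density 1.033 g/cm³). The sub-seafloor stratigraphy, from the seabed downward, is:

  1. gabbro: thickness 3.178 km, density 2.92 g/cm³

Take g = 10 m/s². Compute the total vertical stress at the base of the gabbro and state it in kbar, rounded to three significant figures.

1.23 kbar

seawater: 1033 kg/m³ × 10 m/s² × 2904 m = 3.000×10^7 Pa = 0.3000 kbar
gabbro: 2920 kg/m³ × 10 m/s² × 3178 m = 9.280×10^7 Pa = 0.9280 kbar
Total = 0.3000 + 0.9280 = 1.2280 kbar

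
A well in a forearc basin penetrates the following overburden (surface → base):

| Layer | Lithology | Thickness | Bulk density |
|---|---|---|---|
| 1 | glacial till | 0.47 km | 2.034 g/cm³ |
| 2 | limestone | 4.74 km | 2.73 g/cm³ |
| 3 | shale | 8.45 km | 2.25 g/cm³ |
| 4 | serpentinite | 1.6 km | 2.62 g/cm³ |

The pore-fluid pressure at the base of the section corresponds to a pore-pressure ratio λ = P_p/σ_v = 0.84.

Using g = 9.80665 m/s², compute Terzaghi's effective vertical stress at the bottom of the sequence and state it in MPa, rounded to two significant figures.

58 MPa

Overburden (lithostatic) stress σ_v:
glacial till: 2034 kg/m³ × 9.80665 m/s² × 470 m = 9.375×10^6 Pa = 9.375 MPa
limestone: 2730 kg/m³ × 9.80665 m/s² × 4740 m = 1.269×10^8 Pa = 126.9 MPa
shale: 2250 kg/m³ × 9.80665 m/s² × 8450 m = 1.864×10^8 Pa = 186.4 MPa
serpentinite: 2620 kg/m³ × 9.80665 m/s² × 1600 m = 4.111×10^7 Pa = 41.11 MPa
Total = 9.375 + 126.9 + 186.4 + 41.11 = 363.83 MPa
Pore pressure P_p = λ·σ_v = 0.84 × 363.8 MPa = 305.6 MPa
Effective stress σ' = σ_v − P_p = 363.8 − 305.6 = 58.213 MPa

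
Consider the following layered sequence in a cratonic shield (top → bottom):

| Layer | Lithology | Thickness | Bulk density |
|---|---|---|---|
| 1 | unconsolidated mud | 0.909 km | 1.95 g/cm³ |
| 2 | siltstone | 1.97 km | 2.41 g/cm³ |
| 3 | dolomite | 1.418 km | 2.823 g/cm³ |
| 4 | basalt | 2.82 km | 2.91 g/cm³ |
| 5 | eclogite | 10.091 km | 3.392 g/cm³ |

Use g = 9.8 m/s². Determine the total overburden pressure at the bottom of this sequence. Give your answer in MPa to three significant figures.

519 MPa

unconsolidated mud: 1950 kg/m³ × 9.8 m/s² × 909 m = 1.737×10^7 Pa = 17.37 MPa
siltstone: 2410 kg/m³ × 9.8 m/s² × 1970 m = 4.653×10^7 Pa = 46.53 MPa
dolomite: 2823 kg/m³ × 9.8 m/s² × 1418 m = 3.923×10^7 Pa = 39.23 MPa
basalt: 2910 kg/m³ × 9.8 m/s² × 2820 m = 8.042×10^7 Pa = 80.42 MPa
eclogite: 3392 kg/m³ × 9.8 m/s² × 10091 m = 3.354×10^8 Pa = 335.4 MPa
Total = 17.37 + 46.53 + 39.23 + 80.42 + 335.4 = 518.99 MPa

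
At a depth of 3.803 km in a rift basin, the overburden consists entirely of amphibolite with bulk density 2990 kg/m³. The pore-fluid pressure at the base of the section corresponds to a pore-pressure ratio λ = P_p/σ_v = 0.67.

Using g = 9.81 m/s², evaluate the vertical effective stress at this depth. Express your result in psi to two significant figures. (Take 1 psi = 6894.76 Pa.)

Overburden (lithostatic) stress σ_v:
amphibolite: 2990 kg/m³ × 9.81 m/s² × 3803 m = 1.115×10^8 Pa = 111.5 MPa
Pore pressure P_p = λ·σ_v = 0.67 × 111.5 MPa = 74.74 MPa
Effective stress σ' = σ_v − P_p = 111.5 − 74.74 = 36.811 MPa = 5339.0 psi

5300 psi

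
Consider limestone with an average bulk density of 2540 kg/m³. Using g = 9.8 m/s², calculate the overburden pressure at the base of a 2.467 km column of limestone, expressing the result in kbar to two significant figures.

limestone: 2540 kg/m³ × 9.8 m/s² × 2467 m = 6.141×10^7 Pa = 0.6141 kbar

0.61 kbar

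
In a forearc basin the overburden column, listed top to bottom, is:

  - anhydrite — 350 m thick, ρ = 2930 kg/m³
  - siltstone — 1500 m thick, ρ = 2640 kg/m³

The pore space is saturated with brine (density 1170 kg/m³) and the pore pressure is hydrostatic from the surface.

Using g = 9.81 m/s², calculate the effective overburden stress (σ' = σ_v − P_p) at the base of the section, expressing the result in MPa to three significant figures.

27.7 MPa

Overburden (lithostatic) stress σ_v:
anhydrite: 2930 kg/m³ × 9.81 m/s² × 350 m = 1.006×10^7 Pa = 10.06 MPa
siltstone: 2640 kg/m³ × 9.81 m/s² × 1500 m = 3.885×10^7 Pa = 38.85 MPa
Total = 10.06 + 38.85 = 48.908 MPa
Pore pressure P_p = 1170 kg/m³ × 9.81 m/s² × 1850 m = 2.123×10^7 Pa = 21.23 MPa
Effective stress σ' = σ_v − P_p = 48.91 − 21.23 = 27.674 MPa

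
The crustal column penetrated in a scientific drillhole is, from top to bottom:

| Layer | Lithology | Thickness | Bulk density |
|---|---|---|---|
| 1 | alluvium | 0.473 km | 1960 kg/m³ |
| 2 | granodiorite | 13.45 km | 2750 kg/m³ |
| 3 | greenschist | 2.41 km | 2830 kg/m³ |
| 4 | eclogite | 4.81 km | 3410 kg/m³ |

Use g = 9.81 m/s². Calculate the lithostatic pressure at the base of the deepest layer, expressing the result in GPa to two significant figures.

alluvium: 1960 kg/m³ × 9.81 m/s² × 473 m = 9.095×10^6 Pa = 9.095×10^-3 GPa
granodiorite: 2750 kg/m³ × 9.81 m/s² × 13450 m = 3.628×10^8 Pa = 0.3628 GPa
greenschist: 2830 kg/m³ × 9.81 m/s² × 2410 m = 6.691×10^7 Pa = 0.06691 GPa
eclogite: 3410 kg/m³ × 9.81 m/s² × 4810 m = 1.609×10^8 Pa = 0.1609 GPa
Total = 9.095×10^-3 + 0.3628 + 0.06691 + 0.1609 = 0.59975 GPa

0.60 GPa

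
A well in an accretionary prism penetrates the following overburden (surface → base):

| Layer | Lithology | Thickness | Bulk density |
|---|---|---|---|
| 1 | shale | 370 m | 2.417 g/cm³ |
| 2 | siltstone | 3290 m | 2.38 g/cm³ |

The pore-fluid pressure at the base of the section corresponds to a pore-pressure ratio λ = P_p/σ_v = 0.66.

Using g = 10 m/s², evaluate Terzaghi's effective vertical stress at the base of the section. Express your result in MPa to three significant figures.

29.7 MPa

Overburden (lithostatic) stress σ_v:
shale: 2417 kg/m³ × 10 m/s² × 370 m = 8.943×10^6 Pa = 8.943 MPa
siltstone: 2380 kg/m³ × 10 m/s² × 3290 m = 7.830×10^7 Pa = 78.30 MPa
Total = 8.943 + 78.30 = 87.245 MPa
Pore pressure P_p = λ·σ_v = 0.66 × 87.24 MPa = 57.58 MPa
Effective stress σ' = σ_v − P_p = 87.24 − 57.58 = 29.663 MPa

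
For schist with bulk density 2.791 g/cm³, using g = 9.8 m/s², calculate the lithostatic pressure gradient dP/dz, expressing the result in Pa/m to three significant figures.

dP/dz = ρg = 2791 kg/m³ × 9.8 m/s² = 27352 Pa/m

27400 Pa/m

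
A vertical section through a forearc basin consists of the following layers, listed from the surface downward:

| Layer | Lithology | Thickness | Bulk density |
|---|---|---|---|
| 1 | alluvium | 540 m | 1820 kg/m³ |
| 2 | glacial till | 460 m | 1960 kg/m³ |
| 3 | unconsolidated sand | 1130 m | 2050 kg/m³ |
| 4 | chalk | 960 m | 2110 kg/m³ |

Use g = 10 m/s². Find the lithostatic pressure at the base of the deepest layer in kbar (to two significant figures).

0.62 kbar

alluvium: 1820 kg/m³ × 10 m/s² × 540 m = 9.828×10^6 Pa = 0.09828 kbar
glacial till: 1960 kg/m³ × 10 m/s² × 460 m = 9.016×10^6 Pa = 0.09016 kbar
unconsolidated sand: 2050 kg/m³ × 10 m/s² × 1130 m = 2.317×10^7 Pa = 0.2316 kbar
chalk: 2110 kg/m³ × 10 m/s² × 960 m = 2.026×10^7 Pa = 0.2026 kbar
Total = 0.09828 + 0.09016 + 0.2316 + 0.2026 = 0.62265 kbar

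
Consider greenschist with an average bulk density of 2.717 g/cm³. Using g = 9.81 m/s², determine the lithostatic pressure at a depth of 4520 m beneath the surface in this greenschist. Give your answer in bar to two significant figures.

1200 bar

greenschist: 2717 kg/m³ × 9.81 m/s² × 4520 m = 1.205×10^8 Pa = 1205 bar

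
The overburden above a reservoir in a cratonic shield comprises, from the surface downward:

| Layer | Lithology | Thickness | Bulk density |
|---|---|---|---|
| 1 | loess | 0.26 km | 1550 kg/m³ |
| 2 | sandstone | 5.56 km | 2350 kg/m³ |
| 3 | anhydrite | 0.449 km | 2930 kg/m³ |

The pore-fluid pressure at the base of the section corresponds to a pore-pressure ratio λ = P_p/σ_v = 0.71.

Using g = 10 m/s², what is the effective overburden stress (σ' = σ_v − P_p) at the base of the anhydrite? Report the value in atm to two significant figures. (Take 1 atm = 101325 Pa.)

Overburden (lithostatic) stress σ_v:
loess: 1550 kg/m³ × 10 m/s² × 260 m = 4.030×10^6 Pa = 4.030 MPa
sandstone: 2350 kg/m³ × 10 m/s² × 5560 m = 1.307×10^8 Pa = 130.7 MPa
anhydrite: 2930 kg/m³ × 10 m/s² × 449 m = 1.316×10^7 Pa = 13.16 MPa
Total = 4.030 + 130.7 + 13.16 = 147.85 MPa
Pore pressure P_p = λ·σ_v = 0.71 × 147.8 MPa = 105.0 MPa
Effective stress σ' = σ_v − P_p = 147.8 − 105.0 = 42.875 MPa = 423.15 atm

420 atm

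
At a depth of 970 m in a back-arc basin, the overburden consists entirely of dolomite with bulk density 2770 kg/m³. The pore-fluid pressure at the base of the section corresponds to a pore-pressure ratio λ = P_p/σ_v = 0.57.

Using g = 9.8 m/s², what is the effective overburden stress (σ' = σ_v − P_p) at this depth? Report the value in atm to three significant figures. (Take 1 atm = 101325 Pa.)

112 atm

Overburden (lithostatic) stress σ_v:
dolomite: 2770 kg/m³ × 9.8 m/s² × 970 m = 2.633×10^7 Pa = 26.33 MPa
Pore pressure P_p = λ·σ_v = 0.57 × 26.33 MPa = 15.01 MPa
Effective stress σ' = σ_v − P_p = 26.33 − 15.01 = 11.323 MPa = 111.75 atm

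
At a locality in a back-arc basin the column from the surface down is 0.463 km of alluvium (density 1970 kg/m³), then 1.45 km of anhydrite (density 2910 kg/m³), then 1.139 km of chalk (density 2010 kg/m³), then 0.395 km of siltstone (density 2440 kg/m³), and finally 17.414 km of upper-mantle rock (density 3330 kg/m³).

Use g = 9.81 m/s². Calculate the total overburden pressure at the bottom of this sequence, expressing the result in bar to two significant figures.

6500 bar

alluvium: 1970 kg/m³ × 9.81 m/s² × 463 m = 8.948×10^6 Pa = 89.48 bar
anhydrite: 2910 kg/m³ × 9.81 m/s² × 1450 m = 4.139×10^7 Pa = 413.9 bar
chalk: 2010 kg/m³ × 9.81 m/s² × 1139 m = 2.246×10^7 Pa = 224.6 bar
siltstone: 2440 kg/m³ × 9.81 m/s² × 395 m = 9.455×10^6 Pa = 94.55 bar
upper-mantle rock: 3330 kg/m³ × 9.81 m/s² × 17414 m = 5.689×10^8 Pa = 5689 bar
Total = 89.48 + 413.9 + 224.6 + 94.55 + 5689 = 6511.2 bar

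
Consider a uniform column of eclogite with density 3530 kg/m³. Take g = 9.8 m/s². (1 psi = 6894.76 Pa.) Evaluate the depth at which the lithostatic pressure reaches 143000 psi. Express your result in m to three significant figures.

h = P/(ρg) = 143000 psi / (3530 kg/m³ × 9.8 m/s²) = 9.860×10^8 Pa / 34594 Pa/m = 28501 m

28500 m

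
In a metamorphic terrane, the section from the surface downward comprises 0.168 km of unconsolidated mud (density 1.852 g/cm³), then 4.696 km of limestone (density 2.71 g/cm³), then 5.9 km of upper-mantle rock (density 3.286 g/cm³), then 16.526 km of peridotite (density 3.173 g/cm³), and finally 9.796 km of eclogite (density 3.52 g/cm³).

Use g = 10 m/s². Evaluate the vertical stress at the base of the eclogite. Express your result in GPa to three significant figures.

unconsolidated mud: 1852 kg/m³ × 10 m/s² × 168 m = 3.111×10^6 Pa = 3.111×10^-3 GPa
limestone: 2710 kg/m³ × 10 m/s² × 4696 m = 1.273×10^8 Pa = 0.1273 GPa
upper-mantle rock: 3286 kg/m³ × 10 m/s² × 5900 m = 1.939×10^8 Pa = 0.1939 GPa
peridotite: 3173 kg/m³ × 10 m/s² × 16526 m = 5.244×10^8 Pa = 0.5244 GPa
eclogite: 3520 kg/m³ × 10 m/s² × 9796 m = 3.448×10^8 Pa = 0.3448 GPa
Total = 3.111×10^-3 + 0.1273 + 0.1939 + 0.5244 + 0.3448 = 1.1934 GPa

1.19 GPa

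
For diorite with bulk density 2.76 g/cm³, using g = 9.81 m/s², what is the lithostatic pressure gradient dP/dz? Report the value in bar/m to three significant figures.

dP/dz = ρg = 2760 kg/m³ × 9.81 m/s² = 27076 Pa/m
= 27076 Pa/m × (1 bar/m / 1.0000×10^5 Pa/m) = 0.27076 bar/m

0.271 bar/m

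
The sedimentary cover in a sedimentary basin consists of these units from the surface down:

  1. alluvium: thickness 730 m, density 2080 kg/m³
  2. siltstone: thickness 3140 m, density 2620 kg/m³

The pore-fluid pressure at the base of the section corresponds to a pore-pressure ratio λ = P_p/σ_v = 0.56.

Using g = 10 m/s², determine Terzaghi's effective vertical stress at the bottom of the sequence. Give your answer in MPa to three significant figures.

Overburden (lithostatic) stress σ_v:
alluvium: 2080 kg/m³ × 10 m/s² × 730 m = 1.518×10^7 Pa = 15.18 MPa
siltstone: 2620 kg/m³ × 10 m/s² × 3140 m = 8.227×10^7 Pa = 82.27 MPa
Total = 15.18 + 82.27 = 97.452 MPa
Pore pressure P_p = λ·σ_v = 0.56 × 97.45 MPa = 54.57 MPa
Effective stress σ' = σ_v − P_p = 97.45 − 54.57 = 42.879 MPa

42.9 MPa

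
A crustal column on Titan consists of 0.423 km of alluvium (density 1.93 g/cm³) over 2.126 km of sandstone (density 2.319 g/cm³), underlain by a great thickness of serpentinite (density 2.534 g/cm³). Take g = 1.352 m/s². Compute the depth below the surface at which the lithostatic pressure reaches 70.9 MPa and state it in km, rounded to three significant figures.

Pressure at base of upper layers: 1930×1.352×423 + 2319×1.352×2126 = 7.769×10^6 Pa = 7.769 MPa
Remaining pressure to be supplied by serpentinite: 7.090×10^7 − 7.769×10^6 = 6.313×10^7 Pa
Additional depth in serpentinite = 6.313×10^7 Pa / (2534 kg/m³ × 1.352 m/s²) = 18427 m
Total depth = 2549 m + 18427 m = 20976 m
= 20.976 km

21.0 km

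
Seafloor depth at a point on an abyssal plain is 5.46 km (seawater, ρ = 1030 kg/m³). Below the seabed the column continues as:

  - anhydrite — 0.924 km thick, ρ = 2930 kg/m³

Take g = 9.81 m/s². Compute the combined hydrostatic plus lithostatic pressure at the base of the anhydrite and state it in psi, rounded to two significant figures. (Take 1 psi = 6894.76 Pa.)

seawater: 1030 kg/m³ × 9.81 m/s² × 5460 m = 5.517×10^7 Pa = 8002 psi
anhydrite: 2930 kg/m³ × 9.81 m/s² × 924 m = 2.656×10^7 Pa = 3852 psi
Total = 8002 + 3852 = 11854 psi

12000 psi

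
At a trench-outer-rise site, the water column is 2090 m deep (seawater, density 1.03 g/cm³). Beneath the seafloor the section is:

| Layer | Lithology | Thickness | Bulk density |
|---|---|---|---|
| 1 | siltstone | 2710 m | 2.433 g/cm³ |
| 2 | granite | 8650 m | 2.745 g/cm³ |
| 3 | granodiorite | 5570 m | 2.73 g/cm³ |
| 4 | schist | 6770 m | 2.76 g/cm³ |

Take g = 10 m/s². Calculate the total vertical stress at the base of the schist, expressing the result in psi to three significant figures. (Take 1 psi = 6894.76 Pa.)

seawater: 1030 kg/m³ × 10 m/s² × 2090 m = 2.153×10^7 Pa = 3122 psi
siltstone: 2433 kg/m³ × 10 m/s² × 2710 m = 6.593×10^7 Pa = 9563 psi
granite: 2745 kg/m³ × 10 m/s² × 8650 m = 2.374×10^8 Pa = 34438 psi
granodiorite: 2730 kg/m³ × 10 m/s² × 5570 m = 1.521×10^8 Pa = 22055 psi
schist: 2760 kg/m³ × 10 m/s² × 6770 m = 1.869×10^8 Pa = 27101 psi
Total = 3122 + 9563 + 34438 + 22055 + 27101 = 96278 psi

96300 psi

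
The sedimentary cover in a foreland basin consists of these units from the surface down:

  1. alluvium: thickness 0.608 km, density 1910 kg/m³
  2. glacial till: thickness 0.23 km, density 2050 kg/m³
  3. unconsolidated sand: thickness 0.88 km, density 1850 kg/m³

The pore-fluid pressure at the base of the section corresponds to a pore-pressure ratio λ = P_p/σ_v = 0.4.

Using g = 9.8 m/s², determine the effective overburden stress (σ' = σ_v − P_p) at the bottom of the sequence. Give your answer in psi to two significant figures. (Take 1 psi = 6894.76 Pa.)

Overburden (lithostatic) stress σ_v:
alluvium: 1910 kg/m³ × 9.8 m/s² × 608 m = 1.138×10^7 Pa = 11.38 MPa
glacial till: 2050 kg/m³ × 9.8 m/s² × 230 m = 4.621×10^6 Pa = 4.621 MPa
unconsolidated sand: 1850 kg/m³ × 9.8 m/s² × 880 m = 1.595×10^7 Pa = 15.95 MPa
Total = 11.38 + 4.621 + 15.95 = 31.956 MPa
Pore pressure P_p = λ·σ_v = 0.4 × 31.96 MPa = 12.78 MPa
Effective stress σ' = σ_v − P_p = 31.96 − 12.78 = 19.173 MPa = 2780.9 psi

2800 psi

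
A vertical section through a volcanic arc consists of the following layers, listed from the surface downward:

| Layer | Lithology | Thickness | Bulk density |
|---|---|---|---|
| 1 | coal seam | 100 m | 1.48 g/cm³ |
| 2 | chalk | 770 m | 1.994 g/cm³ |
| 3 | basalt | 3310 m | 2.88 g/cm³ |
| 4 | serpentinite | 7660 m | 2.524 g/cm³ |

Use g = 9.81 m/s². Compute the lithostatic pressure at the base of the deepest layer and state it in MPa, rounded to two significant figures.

coal seam: 1480 kg/m³ × 9.81 m/s² × 100 m = 1.452×10^6 Pa = 1.452 MPa
chalk: 1994 kg/m³ × 9.81 m/s² × 770 m = 1.506×10^7 Pa = 15.06 MPa
basalt: 2880 kg/m³ × 9.81 m/s² × 3310 m = 9.352×10^7 Pa = 93.52 MPa
serpentinite: 2524 kg/m³ × 9.81 m/s² × 7660 m = 1.897×10^8 Pa = 189.7 MPa
Total = 1.452 + 15.06 + 93.52 + 189.7 = 299.70 MPa

300 MPa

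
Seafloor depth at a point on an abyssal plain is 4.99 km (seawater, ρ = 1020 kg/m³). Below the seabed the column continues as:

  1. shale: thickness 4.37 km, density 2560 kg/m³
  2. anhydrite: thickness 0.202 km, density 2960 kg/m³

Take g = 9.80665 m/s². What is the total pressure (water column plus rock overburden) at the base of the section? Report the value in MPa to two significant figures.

seawater: 1020 kg/m³ × 9.80665 m/s² × 4990 m = 4.991×10^7 Pa = 49.91 MPa
shale: 2560 kg/m³ × 9.80665 m/s² × 4370 m = 1.097×10^8 Pa = 109.7 MPa
anhydrite: 2960 kg/m³ × 9.80665 m/s² × 202 m = 5.864×10^6 Pa = 5.864 MPa
Total = 49.91 + 109.7 + 5.864 = 165.49 MPa

170 MPa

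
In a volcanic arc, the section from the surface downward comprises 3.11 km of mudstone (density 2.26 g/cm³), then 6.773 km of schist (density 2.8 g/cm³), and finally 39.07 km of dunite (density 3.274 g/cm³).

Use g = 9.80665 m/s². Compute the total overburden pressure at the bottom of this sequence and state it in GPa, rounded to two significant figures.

mudstone: 2260 kg/m³ × 9.80665 m/s² × 3110 m = 6.893×10^7 Pa = 0.06893 GPa
schist: 2800 kg/m³ × 9.80665 m/s² × 6773 m = 1.860×10^8 Pa = 0.1860 GPa
dunite: 3274 kg/m³ × 9.80665 m/s² × 39070 m = 1.254×10^9 Pa = 1.254 GPa
Total = 0.06893 + 0.1860 + 1.254 = 1.5093 GPa

1.5 GPa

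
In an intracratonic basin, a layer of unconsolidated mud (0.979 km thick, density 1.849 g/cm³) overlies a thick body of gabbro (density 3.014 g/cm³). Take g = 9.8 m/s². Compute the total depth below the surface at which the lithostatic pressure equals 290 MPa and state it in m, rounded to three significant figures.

10200 m

Pressure at base of upper layers: 1849×9.8×979 = 1.774×10^7 Pa = 17.74 MPa
Remaining pressure to be supplied by gabbro: 2.900×10^8 − 1.774×10^7 = 2.723×10^8 Pa
Additional depth in gabbro = 2.723×10^8 Pa / (3014 kg/m³ × 9.8 m/s²) = 9217.5 m
Total depth = 979 m + 9217.5 m = 10197 m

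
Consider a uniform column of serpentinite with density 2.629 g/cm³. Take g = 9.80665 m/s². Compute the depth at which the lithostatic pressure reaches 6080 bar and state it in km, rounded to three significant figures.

23.6 km

h = P/(ρg) = 6080 bar / (2629 kg/m³ × 9.80665 m/s²) = 6.080×10^8 Pa / 25782 Pa/m = 23583 m
= 23.583 km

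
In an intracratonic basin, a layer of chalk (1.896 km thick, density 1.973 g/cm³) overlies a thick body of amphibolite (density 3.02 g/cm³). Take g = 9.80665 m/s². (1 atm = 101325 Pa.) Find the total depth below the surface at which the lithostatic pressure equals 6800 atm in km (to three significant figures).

23.9 km

Pressure at base of upper layers: 1973×9.80665×1896 = 3.668×10^7 Pa = 362.1 atm
Remaining pressure to be supplied by amphibolite: 6.890×10^8 − 3.668×10^7 = 6.523×10^8 Pa
Additional depth in amphibolite = 6.523×10^8 Pa / (3020 kg/m³ × 9.80665 m/s²) = 22026 m
Total depth = 1896 m + 22026 m = 23922 m
= 23.922 km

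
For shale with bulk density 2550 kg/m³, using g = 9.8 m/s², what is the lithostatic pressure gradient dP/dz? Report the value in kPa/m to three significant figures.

25.0 kPa/m

dP/dz = ρg = 2550 kg/m³ × 9.8 m/s² = 24990 Pa/m
= 24990 Pa/m × (1 kPa/m / 1000.0 Pa/m) = 24.990 kPa/m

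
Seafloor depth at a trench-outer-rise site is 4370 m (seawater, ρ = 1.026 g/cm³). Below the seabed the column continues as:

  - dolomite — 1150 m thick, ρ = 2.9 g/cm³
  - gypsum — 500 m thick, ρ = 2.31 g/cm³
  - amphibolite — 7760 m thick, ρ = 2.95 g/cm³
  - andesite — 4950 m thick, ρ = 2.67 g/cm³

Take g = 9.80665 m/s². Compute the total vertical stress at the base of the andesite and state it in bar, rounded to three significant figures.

seawater: 1026 kg/m³ × 9.80665 m/s² × 4370 m = 4.397×10^7 Pa = 439.7 bar
dolomite: 2900 kg/m³ × 9.80665 m/s² × 1150 m = 3.271×10^7 Pa = 327.1 bar
gypsum: 2310 kg/m³ × 9.80665 m/s² × 500 m = 1.133×10^7 Pa = 113.3 bar
amphibolite: 2950 kg/m³ × 9.80665 m/s² × 7760 m = 2.245×10^8 Pa = 2245 bar
andesite: 2670 kg/m³ × 9.80665 m/s² × 4950 m = 1.296×10^8 Pa = 1296 bar
Total = 439.7 + 327.1 + 113.3 + 2245 + 1296 = 4421.0 bar

4420 bar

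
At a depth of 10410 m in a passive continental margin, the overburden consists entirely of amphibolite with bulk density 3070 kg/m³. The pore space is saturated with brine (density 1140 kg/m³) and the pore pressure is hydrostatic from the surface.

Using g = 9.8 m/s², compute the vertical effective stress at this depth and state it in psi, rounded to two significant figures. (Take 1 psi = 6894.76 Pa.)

Overburden (lithostatic) stress σ_v:
amphibolite: 3070 kg/m³ × 9.8 m/s² × 10410 m = 3.132×10^8 Pa = 313.2 MPa
Pore pressure P_p = 1140 kg/m³ × 9.8 m/s² × 10410 m = 1.163×10^8 Pa = 116.3 MPa
Effective stress σ' = σ_v − P_p = 313.2 − 116.3 = 196.89 MPa = 28557 psi

29000 psi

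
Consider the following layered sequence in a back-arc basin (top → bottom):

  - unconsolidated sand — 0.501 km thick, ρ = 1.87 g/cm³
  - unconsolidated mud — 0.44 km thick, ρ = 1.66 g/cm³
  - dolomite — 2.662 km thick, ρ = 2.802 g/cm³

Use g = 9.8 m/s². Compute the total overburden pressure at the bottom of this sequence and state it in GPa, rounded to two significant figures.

unconsolidated sand: 1870 kg/m³ × 9.8 m/s² × 501 m = 9.181×10^6 Pa = 9.181×10^-3 GPa
unconsolidated mud: 1660 kg/m³ × 9.8 m/s² × 440 m = 7.158×10^6 Pa = 7.158×10^-3 GPa
dolomite: 2802 kg/m³ × 9.8 m/s² × 2662 m = 7.310×10^7 Pa = 0.07310 GPa
Total = 9.181×10^-3 + 7.158×10^-3 + 0.07310 = 0.089437 GPa

0.089 GPa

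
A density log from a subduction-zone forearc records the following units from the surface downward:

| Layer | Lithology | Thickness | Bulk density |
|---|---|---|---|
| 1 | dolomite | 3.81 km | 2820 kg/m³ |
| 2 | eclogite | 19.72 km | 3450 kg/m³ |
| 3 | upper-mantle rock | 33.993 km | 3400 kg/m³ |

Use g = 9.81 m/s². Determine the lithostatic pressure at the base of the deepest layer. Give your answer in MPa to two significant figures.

1900 MPa

dolomite: 2820 kg/m³ × 9.81 m/s² × 3810 m = 1.054×10^8 Pa = 105.4 MPa
eclogite: 3450 kg/m³ × 9.81 m/s² × 19720 m = 6.674×10^8 Pa = 667.4 MPa
upper-mantle rock: 3400 kg/m³ × 9.81 m/s² × 33993 m = 1.134×10^9 Pa = 1134 MPa
Total = 105.4 + 667.4 + 1134 = 1906.6 MPa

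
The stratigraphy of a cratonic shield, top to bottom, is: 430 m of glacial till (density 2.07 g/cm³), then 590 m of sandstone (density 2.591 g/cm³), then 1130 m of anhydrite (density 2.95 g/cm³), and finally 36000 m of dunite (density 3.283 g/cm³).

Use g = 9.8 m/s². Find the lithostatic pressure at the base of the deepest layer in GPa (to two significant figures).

glacial till: 2070 kg/m³ × 9.8 m/s² × 430 m = 8.723×10^6 Pa = 8.723×10^-3 GPa
sandstone: 2591 kg/m³ × 9.8 m/s² × 590 m = 1.498×10^7 Pa = 0.01498 GPa
anhydrite: 2950 kg/m³ × 9.8 m/s² × 1130 m = 3.267×10^7 Pa = 0.03267 GPa
dunite: 3283 kg/m³ × 9.8 m/s² × 36000 m = 1.158×10^9 Pa = 1.158 GPa
Total = 8.723×10^-3 + 0.01498 + 0.03267 + 1.158 = 1.2146 GPa

1.2 GPa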